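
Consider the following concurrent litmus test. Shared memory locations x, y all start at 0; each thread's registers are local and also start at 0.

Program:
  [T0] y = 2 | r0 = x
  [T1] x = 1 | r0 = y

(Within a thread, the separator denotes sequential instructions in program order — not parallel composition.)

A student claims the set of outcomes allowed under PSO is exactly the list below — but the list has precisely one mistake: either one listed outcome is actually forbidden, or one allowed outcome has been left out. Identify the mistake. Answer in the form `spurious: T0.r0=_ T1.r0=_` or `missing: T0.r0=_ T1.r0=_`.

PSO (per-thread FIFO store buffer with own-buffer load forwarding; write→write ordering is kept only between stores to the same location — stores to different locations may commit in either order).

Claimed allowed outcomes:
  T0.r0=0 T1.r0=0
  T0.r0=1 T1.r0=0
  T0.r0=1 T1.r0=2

missing: T0.r0=0 T1.r0=2

outcome vector order: (T0.r0,T1.r0)
[PSO] allowed = {<0 0> <0 2> <1 0> <1 2>}
PSO∖claimed = {<0 2>}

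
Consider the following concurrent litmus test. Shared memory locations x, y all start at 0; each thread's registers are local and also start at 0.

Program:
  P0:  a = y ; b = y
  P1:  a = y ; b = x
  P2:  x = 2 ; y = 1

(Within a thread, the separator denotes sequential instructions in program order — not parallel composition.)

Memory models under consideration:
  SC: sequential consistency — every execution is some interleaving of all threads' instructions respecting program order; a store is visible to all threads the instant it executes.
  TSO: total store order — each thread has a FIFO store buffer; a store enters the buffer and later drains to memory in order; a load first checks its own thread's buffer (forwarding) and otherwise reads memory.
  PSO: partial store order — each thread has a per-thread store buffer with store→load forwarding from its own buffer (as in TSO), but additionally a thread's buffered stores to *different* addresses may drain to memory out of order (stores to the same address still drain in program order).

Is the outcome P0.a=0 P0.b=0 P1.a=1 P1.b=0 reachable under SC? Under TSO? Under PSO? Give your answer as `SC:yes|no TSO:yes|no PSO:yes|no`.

outcome vector order: (P0.a,P0.b,P1.a,P1.b)
SC (9): (0,0,0,0); (0,0,0,2); (0,0,1,2); (0,1,0,0); (0,1,0,2); (0,1,1,2); (1,1,0,0); (1,1,0,2); (1,1,1,2)
TSO (9): (0,0,0,0); (0,0,0,2); (0,0,1,2); (0,1,0,0); (0,1,0,2); (0,1,1,2); (1,1,0,0); (1,1,0,2); (1,1,1,2)
PSO (12): (0,0,0,0); (0,0,0,2); (0,0,1,0); (0,0,1,2); (0,1,0,0); (0,1,0,2); (0,1,1,0); (0,1,1,2); (1,1,0,0); (1,1,0,2); (1,1,1,0); (1,1,1,2)
target (0,0,1,0) ∈ {PSO}

SC:no TSO:no PSO:yes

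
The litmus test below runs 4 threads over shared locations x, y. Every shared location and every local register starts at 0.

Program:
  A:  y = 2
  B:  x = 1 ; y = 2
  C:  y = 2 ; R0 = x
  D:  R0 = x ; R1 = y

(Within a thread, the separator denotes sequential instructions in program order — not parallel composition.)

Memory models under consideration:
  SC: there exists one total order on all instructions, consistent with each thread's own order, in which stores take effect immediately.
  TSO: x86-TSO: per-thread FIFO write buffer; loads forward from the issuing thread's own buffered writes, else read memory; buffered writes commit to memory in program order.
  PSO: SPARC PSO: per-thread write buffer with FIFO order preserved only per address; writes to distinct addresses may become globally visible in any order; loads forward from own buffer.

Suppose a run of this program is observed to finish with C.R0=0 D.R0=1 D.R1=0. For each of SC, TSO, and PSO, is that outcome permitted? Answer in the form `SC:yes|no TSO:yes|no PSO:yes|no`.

outcome vector order: (C.R0,D.R0,D.R1)
[SC] allowed = {<0 0 0>; <0 0 2>; <0 1 2>; <1 0 0>; <1 0 2>; <1 1 0>; <1 1 2>}
[TSO] allowed = {<0 0 0>; <0 0 2>; <0 1 0>; <0 1 2>; <1 0 0>; <1 0 2>; <1 1 0>; <1 1 2>}
[PSO] allowed = {<0 0 0>; <0 0 2>; <0 1 0>; <0 1 2>; <1 0 0>; <1 0 2>; <1 1 0>; <1 1 2>}
target <0 1 0> ∈ {TSO,PSO}

SC:no TSO:yes PSO:yes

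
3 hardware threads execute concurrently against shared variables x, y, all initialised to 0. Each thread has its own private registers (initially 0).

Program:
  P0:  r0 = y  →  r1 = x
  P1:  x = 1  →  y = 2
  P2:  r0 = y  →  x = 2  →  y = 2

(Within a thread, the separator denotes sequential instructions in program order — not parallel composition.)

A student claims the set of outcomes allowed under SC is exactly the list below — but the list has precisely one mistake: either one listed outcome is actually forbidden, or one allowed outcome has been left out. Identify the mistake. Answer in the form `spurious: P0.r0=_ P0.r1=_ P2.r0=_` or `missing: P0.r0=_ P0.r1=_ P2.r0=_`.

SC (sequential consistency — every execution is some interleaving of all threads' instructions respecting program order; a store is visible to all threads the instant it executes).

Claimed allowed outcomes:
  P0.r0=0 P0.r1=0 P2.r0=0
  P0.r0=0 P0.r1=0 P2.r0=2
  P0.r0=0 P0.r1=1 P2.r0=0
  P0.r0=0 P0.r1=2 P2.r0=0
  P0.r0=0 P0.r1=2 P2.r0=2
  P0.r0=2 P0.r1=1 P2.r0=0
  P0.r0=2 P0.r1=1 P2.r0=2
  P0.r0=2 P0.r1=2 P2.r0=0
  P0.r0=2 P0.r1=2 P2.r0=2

outcome vector order: (P0.r0,P0.r1,P2.r0)
[SC] allowed = {000; 002; 010; 012; 020; 022; 210; 212; 220; 222}
SC∖claimed = {012}

missing: P0.r0=0 P0.r1=1 P2.r0=2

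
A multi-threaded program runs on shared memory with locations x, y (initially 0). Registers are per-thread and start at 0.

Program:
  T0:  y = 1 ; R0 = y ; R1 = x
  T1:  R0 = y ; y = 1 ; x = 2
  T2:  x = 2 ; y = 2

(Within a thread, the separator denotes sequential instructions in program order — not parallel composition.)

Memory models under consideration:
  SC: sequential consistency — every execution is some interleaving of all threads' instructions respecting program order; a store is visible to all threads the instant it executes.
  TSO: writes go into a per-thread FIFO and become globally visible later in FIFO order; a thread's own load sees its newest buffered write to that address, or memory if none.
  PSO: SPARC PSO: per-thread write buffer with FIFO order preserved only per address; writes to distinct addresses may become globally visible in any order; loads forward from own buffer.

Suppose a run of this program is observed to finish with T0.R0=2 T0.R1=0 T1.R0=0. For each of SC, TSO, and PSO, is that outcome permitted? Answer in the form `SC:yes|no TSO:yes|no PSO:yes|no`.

outcome vector order: (T0.R0,T0.R1,T1.R0)
under SC → 100 101 102 120 121 122 220 221 222
under TSO → 100 101 102 120 121 122 220 221 222
under PSO → 100 101 102 120 121 122 200 201 202 220 221 222
target 200 ∈ {PSO}

SC:no TSO:no PSO:yes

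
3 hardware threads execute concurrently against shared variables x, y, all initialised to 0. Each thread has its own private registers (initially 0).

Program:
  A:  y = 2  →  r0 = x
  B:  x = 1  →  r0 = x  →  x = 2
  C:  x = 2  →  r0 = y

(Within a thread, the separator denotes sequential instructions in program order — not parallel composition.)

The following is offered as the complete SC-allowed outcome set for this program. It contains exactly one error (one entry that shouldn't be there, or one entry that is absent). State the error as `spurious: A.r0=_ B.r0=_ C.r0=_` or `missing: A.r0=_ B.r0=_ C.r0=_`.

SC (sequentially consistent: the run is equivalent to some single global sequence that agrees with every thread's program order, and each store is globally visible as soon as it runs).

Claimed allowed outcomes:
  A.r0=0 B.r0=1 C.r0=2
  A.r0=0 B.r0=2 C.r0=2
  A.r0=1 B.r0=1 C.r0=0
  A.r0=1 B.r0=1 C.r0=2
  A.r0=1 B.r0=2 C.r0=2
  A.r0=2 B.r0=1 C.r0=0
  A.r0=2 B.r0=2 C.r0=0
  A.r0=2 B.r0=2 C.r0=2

outcome vector order: (A.r0,B.r0,C.r0)
under SC → <0 1 2>; <0 2 2>; <1 1 0>; <1 1 2>; <1 2 2>; <2 1 0>; <2 1 2>; <2 2 0>; <2 2 2>
SC∖claimed = {<2 1 2>}

missing: A.r0=2 B.r0=1 C.r0=2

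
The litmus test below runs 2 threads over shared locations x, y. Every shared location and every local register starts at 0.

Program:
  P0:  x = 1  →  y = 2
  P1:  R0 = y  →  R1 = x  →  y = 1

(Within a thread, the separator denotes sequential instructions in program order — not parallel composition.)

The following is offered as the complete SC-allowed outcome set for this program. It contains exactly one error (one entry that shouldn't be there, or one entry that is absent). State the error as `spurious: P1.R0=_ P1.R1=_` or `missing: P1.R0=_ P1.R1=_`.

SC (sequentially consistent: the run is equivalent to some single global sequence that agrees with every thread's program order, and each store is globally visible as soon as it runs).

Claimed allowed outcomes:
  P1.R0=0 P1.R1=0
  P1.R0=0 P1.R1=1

missing: P1.R0=2 P1.R1=1

outcome vector order: (P1.R0,P1.R1)
SC (3): 0/0 0/1 2/1
SC∖claimed = {2/1}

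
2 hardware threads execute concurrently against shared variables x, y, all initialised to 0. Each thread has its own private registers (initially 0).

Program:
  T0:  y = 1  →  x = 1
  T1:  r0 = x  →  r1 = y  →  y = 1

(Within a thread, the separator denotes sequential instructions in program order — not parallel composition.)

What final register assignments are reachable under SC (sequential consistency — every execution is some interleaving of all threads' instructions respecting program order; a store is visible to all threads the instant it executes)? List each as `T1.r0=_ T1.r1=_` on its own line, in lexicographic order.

T1.r0=0 T1.r1=0
T1.r0=0 T1.r1=1
T1.r0=1 T1.r1=1

outcome vector order: (T1.r0,T1.r1)
|SC outcomes| = 3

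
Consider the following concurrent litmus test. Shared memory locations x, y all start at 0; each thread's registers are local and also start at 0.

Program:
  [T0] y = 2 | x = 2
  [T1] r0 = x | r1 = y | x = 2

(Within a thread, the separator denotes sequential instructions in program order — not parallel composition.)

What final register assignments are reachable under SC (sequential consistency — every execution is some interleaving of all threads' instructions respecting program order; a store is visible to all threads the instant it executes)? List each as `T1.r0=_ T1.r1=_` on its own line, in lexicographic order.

T1.r0=0 T1.r1=0
T1.r0=0 T1.r1=2
T1.r0=2 T1.r1=2

outcome vector order: (T1.r0,T1.r1)
|SC outcomes| = 3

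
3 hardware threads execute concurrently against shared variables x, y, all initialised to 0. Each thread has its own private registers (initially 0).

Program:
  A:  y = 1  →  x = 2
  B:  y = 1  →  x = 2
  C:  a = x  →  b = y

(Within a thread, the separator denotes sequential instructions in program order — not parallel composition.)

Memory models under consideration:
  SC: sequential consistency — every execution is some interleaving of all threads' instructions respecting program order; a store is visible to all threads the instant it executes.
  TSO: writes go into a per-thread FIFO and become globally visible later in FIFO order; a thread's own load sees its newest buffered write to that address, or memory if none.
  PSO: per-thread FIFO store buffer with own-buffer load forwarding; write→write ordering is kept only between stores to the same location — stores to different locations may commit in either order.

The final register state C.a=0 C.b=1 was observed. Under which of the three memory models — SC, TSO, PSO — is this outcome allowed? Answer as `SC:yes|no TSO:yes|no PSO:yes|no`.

SC:yes TSO:yes PSO:yes

outcome vector order: (C.a,C.b)
under SC → <0 0>, <0 1>, <2 1>
under TSO → <0 0>, <0 1>, <2 1>
under PSO → <0 0>, <0 1>, <2 0>, <2 1>
target <0 1> ∈ {SC,TSO,PSO}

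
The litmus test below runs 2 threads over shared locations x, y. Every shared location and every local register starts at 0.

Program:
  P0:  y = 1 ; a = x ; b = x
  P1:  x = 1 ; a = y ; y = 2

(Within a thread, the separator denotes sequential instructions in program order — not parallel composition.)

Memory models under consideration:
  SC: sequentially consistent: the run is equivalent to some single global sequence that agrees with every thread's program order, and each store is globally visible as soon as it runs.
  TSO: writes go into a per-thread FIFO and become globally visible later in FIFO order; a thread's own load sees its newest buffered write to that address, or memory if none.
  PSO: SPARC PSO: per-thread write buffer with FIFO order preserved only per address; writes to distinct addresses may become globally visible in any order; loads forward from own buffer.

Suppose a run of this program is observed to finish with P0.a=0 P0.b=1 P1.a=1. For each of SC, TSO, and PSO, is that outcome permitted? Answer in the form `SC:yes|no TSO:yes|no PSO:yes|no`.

outcome vector order: (P0.a,P0.b,P1.a)
SC (4): 001, 011, 110, 111
TSO (6): 000, 001, 010, 011, 110, 111
PSO (6): 000, 001, 010, 011, 110, 111
target 011 ∈ {SC,TSO,PSO}

SC:yes TSO:yes PSO:yes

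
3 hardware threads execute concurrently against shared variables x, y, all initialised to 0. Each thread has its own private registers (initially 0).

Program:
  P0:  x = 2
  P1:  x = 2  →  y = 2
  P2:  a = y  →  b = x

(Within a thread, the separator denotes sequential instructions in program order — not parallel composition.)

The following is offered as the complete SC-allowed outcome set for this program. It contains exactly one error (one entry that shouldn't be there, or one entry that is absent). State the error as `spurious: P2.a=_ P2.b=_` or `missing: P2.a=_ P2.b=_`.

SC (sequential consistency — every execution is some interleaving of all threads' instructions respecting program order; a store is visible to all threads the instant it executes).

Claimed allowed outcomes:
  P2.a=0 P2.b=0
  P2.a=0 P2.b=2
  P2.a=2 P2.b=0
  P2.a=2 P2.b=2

outcome vector order: (P2.a,P2.b)
under SC → <0 0>; <0 2>; <2 2>
claimed∖SC = {<2 0>}

spurious: P2.a=2 P2.b=0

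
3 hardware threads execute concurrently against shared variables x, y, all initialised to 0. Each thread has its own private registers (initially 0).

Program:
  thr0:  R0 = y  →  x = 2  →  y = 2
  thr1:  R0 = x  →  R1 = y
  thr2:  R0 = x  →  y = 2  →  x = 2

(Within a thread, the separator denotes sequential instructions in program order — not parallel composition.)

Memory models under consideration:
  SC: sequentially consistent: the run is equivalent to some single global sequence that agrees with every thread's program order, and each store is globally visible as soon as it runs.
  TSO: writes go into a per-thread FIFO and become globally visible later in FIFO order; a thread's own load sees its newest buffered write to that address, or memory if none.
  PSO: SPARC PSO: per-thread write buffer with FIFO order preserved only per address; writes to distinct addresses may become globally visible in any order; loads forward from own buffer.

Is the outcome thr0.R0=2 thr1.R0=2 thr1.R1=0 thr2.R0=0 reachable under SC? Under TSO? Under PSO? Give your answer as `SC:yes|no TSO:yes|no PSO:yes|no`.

outcome vector order: (thr0.R0,thr1.R0,thr1.R1,thr2.R0)
under SC → (0,0,0,0); (0,0,0,2); (0,0,2,0); (0,0,2,2); (0,2,0,0); (0,2,0,2); (0,2,2,0); (0,2,2,2); (2,0,0,0); (2,0,2,0); (2,2,2,0)
under TSO → (0,0,0,0); (0,0,0,2); (0,0,2,0); (0,0,2,2); (0,2,0,0); (0,2,0,2); (0,2,2,0); (0,2,2,2); (2,0,0,0); (2,0,2,0); (2,2,2,0)
under PSO → (0,0,0,0); (0,0,0,2); (0,0,2,0); (0,0,2,2); (0,2,0,0); (0,2,0,2); (0,2,2,0); (0,2,2,2); (2,0,0,0); (2,0,2,0); (2,2,0,0); (2,2,2,0)
target (2,2,0,0) ∈ {PSO}

SC:no TSO:no PSO:yes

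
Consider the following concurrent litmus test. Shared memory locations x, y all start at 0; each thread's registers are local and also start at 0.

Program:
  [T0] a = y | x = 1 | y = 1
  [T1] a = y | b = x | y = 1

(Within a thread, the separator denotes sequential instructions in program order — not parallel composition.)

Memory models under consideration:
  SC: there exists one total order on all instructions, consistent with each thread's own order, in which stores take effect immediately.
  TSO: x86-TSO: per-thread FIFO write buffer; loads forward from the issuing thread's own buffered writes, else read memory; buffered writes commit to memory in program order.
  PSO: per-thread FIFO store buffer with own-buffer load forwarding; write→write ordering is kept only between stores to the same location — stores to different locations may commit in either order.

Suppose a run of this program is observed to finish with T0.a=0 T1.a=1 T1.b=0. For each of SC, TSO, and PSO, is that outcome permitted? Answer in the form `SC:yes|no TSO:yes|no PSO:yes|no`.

outcome vector order: (T0.a,T1.a,T1.b)
[SC] allowed = {(0,0,0) (0,0,1) (0,1,1) (1,0,0)}
[TSO] allowed = {(0,0,0) (0,0,1) (0,1,1) (1,0,0)}
[PSO] allowed = {(0,0,0) (0,0,1) (0,1,0) (0,1,1) (1,0,0)}
target (0,1,0) ∈ {PSO}

SC:no TSO:no PSO:yes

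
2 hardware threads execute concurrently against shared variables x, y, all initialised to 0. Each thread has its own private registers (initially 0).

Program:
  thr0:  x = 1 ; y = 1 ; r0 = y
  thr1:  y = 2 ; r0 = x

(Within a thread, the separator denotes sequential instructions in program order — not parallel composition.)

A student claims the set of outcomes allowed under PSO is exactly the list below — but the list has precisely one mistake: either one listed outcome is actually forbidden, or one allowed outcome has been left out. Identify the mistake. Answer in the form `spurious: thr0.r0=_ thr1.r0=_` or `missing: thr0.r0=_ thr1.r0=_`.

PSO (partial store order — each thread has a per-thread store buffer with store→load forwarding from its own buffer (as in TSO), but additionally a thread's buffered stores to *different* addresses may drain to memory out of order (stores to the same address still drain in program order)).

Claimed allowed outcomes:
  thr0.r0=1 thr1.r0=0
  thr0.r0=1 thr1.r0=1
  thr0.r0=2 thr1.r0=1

outcome vector order: (thr0.r0,thr1.r0)
under PSO → 10, 11, 20, 21
PSO∖claimed = {20}

missing: thr0.r0=2 thr1.r0=0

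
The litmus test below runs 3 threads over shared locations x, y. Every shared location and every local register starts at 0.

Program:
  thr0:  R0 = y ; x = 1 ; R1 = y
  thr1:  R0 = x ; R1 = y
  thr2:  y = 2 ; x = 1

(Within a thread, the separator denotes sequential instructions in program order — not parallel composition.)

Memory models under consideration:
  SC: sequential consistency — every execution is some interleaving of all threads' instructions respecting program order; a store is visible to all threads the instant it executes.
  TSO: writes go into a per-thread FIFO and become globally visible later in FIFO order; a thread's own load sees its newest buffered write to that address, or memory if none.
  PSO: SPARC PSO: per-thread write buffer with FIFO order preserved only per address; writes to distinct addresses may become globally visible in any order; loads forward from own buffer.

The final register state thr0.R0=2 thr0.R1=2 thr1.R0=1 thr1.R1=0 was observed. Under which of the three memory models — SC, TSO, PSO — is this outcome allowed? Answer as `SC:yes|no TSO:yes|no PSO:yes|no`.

outcome vector order: (thr0.R0,thr0.R1,thr1.R0,thr1.R1)
[SC] allowed = {0/0/0/0; 0/0/0/2; 0/0/1/0; 0/0/1/2; 0/2/0/0; 0/2/0/2; 0/2/1/0; 0/2/1/2; 2/2/0/0; 2/2/0/2; 2/2/1/2}
[TSO] allowed = {0/0/0/0; 0/0/0/2; 0/0/1/0; 0/0/1/2; 0/2/0/0; 0/2/0/2; 0/2/1/0; 0/2/1/2; 2/2/0/0; 2/2/0/2; 2/2/1/2}
[PSO] allowed = {0/0/0/0; 0/0/0/2; 0/0/1/0; 0/0/1/2; 0/2/0/0; 0/2/0/2; 0/2/1/0; 0/2/1/2; 2/2/0/0; 2/2/0/2; 2/2/1/0; 2/2/1/2}
target 2/2/1/0 ∈ {PSO}

SC:no TSO:no PSO:yes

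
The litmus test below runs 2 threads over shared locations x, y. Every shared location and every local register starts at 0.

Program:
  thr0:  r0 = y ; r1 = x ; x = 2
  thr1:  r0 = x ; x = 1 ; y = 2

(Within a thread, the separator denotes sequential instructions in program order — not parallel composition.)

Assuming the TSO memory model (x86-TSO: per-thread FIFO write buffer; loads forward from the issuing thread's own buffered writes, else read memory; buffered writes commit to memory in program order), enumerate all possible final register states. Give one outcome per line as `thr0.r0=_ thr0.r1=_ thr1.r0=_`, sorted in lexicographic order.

thr0.r0=0 thr0.r1=0 thr1.r0=0
thr0.r0=0 thr0.r1=0 thr1.r0=2
thr0.r0=0 thr0.r1=1 thr1.r0=0
thr0.r0=2 thr0.r1=1 thr1.r0=0

outcome vector order: (thr0.r0,thr0.r1,thr1.r0)
|TSO outcomes| = 4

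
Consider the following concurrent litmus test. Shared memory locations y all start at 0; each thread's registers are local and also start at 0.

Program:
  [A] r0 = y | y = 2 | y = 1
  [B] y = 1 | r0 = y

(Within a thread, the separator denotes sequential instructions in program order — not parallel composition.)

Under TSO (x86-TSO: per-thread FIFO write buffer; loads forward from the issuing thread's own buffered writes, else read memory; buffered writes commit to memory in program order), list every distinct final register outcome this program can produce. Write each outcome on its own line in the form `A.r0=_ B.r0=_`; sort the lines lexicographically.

A.r0=0 B.r0=1
A.r0=0 B.r0=2
A.r0=1 B.r0=1
A.r0=1 B.r0=2

outcome vector order: (A.r0,B.r0)
|TSO outcomes| = 4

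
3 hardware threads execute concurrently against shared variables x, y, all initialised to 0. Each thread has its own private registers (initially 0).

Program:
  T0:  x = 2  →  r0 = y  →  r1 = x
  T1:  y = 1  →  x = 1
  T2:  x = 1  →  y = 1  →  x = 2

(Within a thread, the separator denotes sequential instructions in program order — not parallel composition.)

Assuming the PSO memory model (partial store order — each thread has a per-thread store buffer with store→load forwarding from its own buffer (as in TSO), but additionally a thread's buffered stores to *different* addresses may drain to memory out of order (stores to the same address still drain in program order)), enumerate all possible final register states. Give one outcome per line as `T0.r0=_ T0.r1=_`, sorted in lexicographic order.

outcome vector order: (T0.r0,T0.r1)
|PSO outcomes| = 4

T0.r0=0 T0.r1=1
T0.r0=0 T0.r1=2
T0.r0=1 T0.r1=1
T0.r0=1 T0.r1=2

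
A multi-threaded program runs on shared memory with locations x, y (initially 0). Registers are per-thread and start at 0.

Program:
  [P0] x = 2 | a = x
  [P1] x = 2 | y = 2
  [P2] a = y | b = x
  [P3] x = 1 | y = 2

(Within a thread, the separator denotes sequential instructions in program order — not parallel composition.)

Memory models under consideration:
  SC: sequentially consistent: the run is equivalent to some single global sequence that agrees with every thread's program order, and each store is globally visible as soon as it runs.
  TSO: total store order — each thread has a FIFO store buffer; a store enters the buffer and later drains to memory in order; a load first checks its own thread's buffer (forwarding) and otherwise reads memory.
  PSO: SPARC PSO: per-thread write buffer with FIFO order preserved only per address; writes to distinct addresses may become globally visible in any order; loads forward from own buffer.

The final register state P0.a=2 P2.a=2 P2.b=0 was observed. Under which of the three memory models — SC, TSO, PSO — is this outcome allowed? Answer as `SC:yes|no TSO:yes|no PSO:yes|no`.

SC:no TSO:no PSO:yes

outcome vector order: (P0.a,P2.a,P2.b)
[SC] allowed = {1/0/0 1/0/1 1/0/2 1/2/1 1/2/2 2/0/0 2/0/1 2/0/2 2/2/1 2/2/2}
[TSO] allowed = {1/0/0 1/0/1 1/0/2 1/2/1 1/2/2 2/0/0 2/0/1 2/0/2 2/2/1 2/2/2}
[PSO] allowed = {1/0/0 1/0/1 1/0/2 1/2/0 1/2/1 1/2/2 2/0/0 2/0/1 2/0/2 2/2/0 2/2/1 2/2/2}
target 2/2/0 ∈ {PSO}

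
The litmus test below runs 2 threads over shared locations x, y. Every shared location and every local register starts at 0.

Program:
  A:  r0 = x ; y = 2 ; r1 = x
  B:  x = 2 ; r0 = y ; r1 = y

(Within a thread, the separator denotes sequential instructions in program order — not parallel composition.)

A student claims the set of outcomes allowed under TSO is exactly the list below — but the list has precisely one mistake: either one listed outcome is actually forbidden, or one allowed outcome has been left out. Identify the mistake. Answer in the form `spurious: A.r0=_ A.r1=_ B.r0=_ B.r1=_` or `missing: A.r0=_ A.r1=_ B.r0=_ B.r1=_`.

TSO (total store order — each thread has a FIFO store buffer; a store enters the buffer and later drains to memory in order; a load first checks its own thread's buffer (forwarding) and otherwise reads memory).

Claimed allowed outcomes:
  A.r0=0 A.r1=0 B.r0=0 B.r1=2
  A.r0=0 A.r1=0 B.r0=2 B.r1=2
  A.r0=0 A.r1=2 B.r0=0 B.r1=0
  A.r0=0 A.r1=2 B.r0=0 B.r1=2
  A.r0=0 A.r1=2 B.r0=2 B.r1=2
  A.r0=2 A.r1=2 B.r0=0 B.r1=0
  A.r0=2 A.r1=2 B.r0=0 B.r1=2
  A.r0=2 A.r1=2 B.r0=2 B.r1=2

missing: A.r0=0 A.r1=0 B.r0=0 B.r1=0

outcome vector order: (A.r0,A.r1,B.r0,B.r1)
under TSO → 0/0/0/0; 0/0/0/2; 0/0/2/2; 0/2/0/0; 0/2/0/2; 0/2/2/2; 2/2/0/0; 2/2/0/2; 2/2/2/2
TSO∖claimed = {0/0/0/0}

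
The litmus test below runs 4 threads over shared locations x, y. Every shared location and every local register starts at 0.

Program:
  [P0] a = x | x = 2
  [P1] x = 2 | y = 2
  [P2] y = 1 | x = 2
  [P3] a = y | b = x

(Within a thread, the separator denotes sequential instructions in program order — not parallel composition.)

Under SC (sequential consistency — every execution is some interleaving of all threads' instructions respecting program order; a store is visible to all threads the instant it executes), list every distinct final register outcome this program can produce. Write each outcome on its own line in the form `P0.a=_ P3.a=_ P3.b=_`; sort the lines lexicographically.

outcome vector order: (P0.a,P3.a,P3.b)
|SC outcomes| = 10

P0.a=0 P3.a=0 P3.b=0
P0.a=0 P3.a=0 P3.b=2
P0.a=0 P3.a=1 P3.b=0
P0.a=0 P3.a=1 P3.b=2
P0.a=0 P3.a=2 P3.b=2
P0.a=2 P3.a=0 P3.b=0
P0.a=2 P3.a=0 P3.b=2
P0.a=2 P3.a=1 P3.b=0
P0.a=2 P3.a=1 P3.b=2
P0.a=2 P3.a=2 P3.b=2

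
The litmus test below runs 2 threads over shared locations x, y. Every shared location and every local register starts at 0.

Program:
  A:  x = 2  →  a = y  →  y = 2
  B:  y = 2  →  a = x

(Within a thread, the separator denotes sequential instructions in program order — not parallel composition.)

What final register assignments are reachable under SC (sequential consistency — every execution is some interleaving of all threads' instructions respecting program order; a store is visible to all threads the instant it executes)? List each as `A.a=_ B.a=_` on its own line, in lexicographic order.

outcome vector order: (A.a,B.a)
|SC outcomes| = 3

A.a=0 B.a=2
A.a=2 B.a=0
A.a=2 B.a=2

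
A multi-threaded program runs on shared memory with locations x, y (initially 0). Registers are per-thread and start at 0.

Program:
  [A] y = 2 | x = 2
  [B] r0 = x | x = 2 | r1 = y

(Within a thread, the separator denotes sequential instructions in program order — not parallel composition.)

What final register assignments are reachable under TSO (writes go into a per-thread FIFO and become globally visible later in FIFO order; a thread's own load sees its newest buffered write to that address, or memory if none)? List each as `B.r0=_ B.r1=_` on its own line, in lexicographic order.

outcome vector order: (B.r0,B.r1)
|TSO outcomes| = 3

B.r0=0 B.r1=0
B.r0=0 B.r1=2
B.r0=2 B.r1=2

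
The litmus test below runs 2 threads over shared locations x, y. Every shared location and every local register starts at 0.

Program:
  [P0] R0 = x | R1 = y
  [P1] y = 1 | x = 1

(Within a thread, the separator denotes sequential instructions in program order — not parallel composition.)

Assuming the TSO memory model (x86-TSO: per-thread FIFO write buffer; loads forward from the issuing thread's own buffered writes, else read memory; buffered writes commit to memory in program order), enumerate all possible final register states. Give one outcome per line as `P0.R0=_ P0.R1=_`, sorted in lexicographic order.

outcome vector order: (P0.R0,P0.R1)
|TSO outcomes| = 3

P0.R0=0 P0.R1=0
P0.R0=0 P0.R1=1
P0.R0=1 P0.R1=1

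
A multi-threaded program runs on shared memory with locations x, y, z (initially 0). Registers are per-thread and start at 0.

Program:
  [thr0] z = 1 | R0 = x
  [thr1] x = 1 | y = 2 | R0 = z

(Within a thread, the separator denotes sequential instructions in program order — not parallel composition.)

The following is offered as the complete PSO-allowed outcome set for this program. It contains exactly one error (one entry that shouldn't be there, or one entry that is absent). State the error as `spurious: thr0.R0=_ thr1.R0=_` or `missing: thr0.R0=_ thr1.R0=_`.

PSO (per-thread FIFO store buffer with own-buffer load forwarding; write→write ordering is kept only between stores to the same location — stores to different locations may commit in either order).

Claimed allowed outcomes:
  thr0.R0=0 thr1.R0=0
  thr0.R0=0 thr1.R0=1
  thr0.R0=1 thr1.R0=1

outcome vector order: (thr0.R0,thr1.R0)
under PSO → 00; 01; 10; 11
PSO∖claimed = {10}

missing: thr0.R0=1 thr1.R0=0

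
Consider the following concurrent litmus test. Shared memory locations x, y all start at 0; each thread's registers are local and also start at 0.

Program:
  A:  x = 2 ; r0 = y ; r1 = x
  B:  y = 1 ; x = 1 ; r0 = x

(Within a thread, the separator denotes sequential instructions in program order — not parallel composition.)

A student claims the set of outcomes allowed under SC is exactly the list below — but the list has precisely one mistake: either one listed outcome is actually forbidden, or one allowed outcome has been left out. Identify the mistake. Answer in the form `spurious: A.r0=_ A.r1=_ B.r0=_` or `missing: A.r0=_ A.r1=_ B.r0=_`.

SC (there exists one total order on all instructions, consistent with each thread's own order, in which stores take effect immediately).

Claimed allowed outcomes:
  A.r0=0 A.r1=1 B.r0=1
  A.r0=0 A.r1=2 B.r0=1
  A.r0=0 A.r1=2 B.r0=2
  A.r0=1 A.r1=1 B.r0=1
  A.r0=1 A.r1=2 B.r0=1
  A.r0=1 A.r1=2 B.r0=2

outcome vector order: (A.r0,A.r1,B.r0)
SC (5): 0/1/1, 0/2/1, 1/1/1, 1/2/1, 1/2/2
claimed∖SC = {0/2/2}

spurious: A.r0=0 A.r1=2 B.r0=2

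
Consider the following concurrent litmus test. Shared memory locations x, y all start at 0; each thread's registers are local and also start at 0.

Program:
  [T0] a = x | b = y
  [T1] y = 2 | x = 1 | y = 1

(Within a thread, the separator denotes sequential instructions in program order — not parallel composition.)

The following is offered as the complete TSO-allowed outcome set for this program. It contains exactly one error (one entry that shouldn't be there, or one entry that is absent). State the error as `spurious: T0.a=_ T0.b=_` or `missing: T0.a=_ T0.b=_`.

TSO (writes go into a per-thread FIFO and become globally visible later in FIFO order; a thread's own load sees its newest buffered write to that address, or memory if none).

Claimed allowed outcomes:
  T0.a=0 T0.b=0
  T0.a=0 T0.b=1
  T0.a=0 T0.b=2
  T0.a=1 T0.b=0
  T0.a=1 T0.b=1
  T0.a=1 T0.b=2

outcome vector order: (T0.a,T0.b)
[TSO] allowed = {00 01 02 11 12}
claimed∖TSO = {10}

spurious: T0.a=1 T0.b=0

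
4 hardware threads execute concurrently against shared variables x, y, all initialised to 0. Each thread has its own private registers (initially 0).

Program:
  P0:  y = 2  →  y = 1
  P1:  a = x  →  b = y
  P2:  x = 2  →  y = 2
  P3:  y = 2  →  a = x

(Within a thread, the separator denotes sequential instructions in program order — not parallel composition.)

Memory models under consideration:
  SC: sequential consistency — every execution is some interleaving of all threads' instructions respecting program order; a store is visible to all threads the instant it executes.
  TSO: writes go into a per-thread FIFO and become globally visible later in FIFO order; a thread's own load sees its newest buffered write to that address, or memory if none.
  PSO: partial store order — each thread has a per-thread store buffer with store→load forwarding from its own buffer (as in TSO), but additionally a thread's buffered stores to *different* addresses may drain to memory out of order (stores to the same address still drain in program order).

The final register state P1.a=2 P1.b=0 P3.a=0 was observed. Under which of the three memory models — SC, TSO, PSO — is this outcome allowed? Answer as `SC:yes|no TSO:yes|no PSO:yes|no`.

outcome vector order: (P1.a,P1.b,P3.a)
[SC] allowed = {(0,0,0) (0,0,2) (0,1,0) (0,1,2) (0,2,0) (0,2,2) (2,0,2) (2,1,0) (2,1,2) (2,2,0) (2,2,2)}
[TSO] allowed = {(0,0,0) (0,0,2) (0,1,0) (0,1,2) (0,2,0) (0,2,2) (2,0,0) (2,0,2) (2,1,0) (2,1,2) (2,2,0) (2,2,2)}
[PSO] allowed = {(0,0,0) (0,0,2) (0,1,0) (0,1,2) (0,2,0) (0,2,2) (2,0,0) (2,0,2) (2,1,0) (2,1,2) (2,2,0) (2,2,2)}
target (2,0,0) ∈ {TSO,PSO}

SC:no TSO:yes PSO:yes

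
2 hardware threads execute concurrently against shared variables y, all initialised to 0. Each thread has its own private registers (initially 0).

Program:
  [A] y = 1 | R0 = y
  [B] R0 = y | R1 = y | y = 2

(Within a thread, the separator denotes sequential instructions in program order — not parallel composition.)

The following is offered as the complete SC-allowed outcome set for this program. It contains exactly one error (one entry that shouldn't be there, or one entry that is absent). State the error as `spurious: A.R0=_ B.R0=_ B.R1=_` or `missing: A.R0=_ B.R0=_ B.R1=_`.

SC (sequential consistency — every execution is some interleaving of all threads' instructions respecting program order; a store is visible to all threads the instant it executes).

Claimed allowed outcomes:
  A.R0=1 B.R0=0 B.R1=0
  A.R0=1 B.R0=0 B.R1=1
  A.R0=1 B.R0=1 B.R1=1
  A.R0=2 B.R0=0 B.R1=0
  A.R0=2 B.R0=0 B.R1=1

outcome vector order: (A.R0,B.R0,B.R1)
[SC] allowed = {1/0/0; 1/0/1; 1/1/1; 2/0/0; 2/0/1; 2/1/1}
SC∖claimed = {2/1/1}

missing: A.R0=2 B.R0=1 B.R1=1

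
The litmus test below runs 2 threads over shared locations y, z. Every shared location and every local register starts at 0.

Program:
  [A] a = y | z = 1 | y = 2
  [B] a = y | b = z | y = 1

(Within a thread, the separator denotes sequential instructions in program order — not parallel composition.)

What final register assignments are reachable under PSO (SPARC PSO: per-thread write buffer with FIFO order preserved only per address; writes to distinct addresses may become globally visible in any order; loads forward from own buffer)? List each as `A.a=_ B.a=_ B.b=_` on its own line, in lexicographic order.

outcome vector order: (A.a,B.a,B.b)
|PSO outcomes| = 5

A.a=0 B.a=0 B.b=0
A.a=0 B.a=0 B.b=1
A.a=0 B.a=2 B.b=0
A.a=0 B.a=2 B.b=1
A.a=1 B.a=0 B.b=0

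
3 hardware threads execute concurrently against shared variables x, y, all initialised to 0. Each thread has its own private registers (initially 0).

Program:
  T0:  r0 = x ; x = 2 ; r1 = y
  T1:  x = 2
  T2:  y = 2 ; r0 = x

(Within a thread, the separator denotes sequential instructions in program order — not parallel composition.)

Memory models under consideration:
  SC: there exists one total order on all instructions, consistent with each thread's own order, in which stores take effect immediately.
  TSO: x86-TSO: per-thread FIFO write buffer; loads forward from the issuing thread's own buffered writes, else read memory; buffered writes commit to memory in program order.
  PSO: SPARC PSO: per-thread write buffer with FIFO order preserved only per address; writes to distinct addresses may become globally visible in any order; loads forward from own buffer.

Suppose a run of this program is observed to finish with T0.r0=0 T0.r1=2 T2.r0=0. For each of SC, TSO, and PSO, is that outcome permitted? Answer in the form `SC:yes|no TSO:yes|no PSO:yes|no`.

SC:yes TSO:yes PSO:yes

outcome vector order: (T0.r0,T0.r1,T2.r0)
[SC] allowed = {002 020 022 202 220 222}
[TSO] allowed = {000 002 020 022 200 202 220 222}
[PSO] allowed = {000 002 020 022 200 202 220 222}
target 020 ∈ {SC,TSO,PSO}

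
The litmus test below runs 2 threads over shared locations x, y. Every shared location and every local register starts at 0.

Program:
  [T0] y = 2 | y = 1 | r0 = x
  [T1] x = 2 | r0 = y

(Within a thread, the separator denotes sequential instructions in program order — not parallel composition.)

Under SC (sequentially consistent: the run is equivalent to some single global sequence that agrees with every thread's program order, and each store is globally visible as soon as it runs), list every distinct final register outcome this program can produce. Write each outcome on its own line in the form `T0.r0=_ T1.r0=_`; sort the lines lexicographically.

outcome vector order: (T0.r0,T1.r0)
|SC outcomes| = 4

T0.r0=0 T1.r0=1
T0.r0=2 T1.r0=0
T0.r0=2 T1.r0=1
T0.r0=2 T1.r0=2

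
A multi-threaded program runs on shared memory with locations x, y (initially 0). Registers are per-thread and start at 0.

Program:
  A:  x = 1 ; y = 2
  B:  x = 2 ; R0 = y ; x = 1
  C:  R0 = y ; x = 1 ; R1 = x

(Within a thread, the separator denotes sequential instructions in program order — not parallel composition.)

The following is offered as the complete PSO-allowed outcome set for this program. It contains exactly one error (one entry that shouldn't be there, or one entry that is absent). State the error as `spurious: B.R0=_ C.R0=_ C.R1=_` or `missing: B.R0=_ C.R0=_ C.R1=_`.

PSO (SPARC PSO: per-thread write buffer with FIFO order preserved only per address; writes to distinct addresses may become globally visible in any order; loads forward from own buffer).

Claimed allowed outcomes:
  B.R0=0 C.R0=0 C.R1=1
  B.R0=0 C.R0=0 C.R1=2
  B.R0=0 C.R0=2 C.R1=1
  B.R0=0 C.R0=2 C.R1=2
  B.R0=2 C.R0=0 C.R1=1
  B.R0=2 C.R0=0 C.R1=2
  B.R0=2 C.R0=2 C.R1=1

outcome vector order: (B.R0,C.R0,C.R1)
PSO (8): 001; 002; 021; 022; 201; 202; 221; 222
PSO∖claimed = {222}

missing: B.R0=2 C.R0=2 C.R1=2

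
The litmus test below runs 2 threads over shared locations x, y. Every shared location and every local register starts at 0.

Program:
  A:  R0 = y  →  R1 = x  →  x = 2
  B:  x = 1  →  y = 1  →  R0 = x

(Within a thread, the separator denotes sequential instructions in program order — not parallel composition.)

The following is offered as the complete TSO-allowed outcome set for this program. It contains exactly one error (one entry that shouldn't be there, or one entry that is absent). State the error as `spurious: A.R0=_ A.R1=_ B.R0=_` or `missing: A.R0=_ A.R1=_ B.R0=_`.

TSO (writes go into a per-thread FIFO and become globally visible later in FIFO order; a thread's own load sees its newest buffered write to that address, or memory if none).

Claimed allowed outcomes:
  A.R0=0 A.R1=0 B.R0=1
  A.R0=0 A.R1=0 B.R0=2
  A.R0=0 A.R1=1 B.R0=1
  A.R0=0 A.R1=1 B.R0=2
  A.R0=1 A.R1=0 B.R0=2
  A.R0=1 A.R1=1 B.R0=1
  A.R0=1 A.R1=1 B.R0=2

spurious: A.R0=1 A.R1=0 B.R0=2

outcome vector order: (A.R0,A.R1,B.R0)
[TSO] allowed = {0/0/1 0/0/2 0/1/1 0/1/2 1/1/1 1/1/2}
claimed∖TSO = {1/0/2}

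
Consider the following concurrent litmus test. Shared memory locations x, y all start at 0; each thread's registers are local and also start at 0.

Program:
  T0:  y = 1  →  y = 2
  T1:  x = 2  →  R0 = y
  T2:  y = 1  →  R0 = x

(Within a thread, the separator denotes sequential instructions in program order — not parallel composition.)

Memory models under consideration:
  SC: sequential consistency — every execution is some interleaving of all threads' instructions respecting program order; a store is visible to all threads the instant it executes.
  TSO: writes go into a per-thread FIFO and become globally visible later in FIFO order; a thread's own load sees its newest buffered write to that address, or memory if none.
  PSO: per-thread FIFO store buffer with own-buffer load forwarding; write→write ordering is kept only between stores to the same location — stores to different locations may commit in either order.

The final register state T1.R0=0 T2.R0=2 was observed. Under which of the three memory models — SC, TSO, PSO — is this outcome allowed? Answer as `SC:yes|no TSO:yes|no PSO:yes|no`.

outcome vector order: (T1.R0,T2.R0)
SC (5): 0/2; 1/0; 1/2; 2/0; 2/2
TSO (6): 0/0; 0/2; 1/0; 1/2; 2/0; 2/2
PSO (6): 0/0; 0/2; 1/0; 1/2; 2/0; 2/2
target 0/2 ∈ {SC,TSO,PSO}

SC:yes TSO:yes PSO:yes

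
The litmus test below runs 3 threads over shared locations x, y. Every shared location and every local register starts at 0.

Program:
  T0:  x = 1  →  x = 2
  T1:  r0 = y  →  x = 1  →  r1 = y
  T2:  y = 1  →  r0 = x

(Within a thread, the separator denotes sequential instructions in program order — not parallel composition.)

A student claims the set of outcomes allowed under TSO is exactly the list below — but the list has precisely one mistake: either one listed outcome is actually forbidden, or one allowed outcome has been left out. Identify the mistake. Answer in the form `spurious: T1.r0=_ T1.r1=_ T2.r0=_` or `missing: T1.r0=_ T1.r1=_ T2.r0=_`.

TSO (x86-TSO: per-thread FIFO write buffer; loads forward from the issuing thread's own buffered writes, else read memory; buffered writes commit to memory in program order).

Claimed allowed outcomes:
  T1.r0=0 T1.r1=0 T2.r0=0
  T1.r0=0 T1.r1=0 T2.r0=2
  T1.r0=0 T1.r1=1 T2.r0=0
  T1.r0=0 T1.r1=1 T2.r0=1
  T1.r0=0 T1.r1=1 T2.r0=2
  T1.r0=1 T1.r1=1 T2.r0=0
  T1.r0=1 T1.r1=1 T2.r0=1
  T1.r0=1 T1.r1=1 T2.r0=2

missing: T1.r0=0 T1.r1=0 T2.r0=1

outcome vector order: (T1.r0,T1.r1,T2.r0)
[TSO] allowed = {000 001 002 010 011 012 110 111 112}
TSO∖claimed = {001}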